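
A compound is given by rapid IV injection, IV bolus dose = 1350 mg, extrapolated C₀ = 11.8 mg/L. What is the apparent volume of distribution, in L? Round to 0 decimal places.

Vd = Dose / C₀ = 1350 / 11.8 = 114.4 L

114 L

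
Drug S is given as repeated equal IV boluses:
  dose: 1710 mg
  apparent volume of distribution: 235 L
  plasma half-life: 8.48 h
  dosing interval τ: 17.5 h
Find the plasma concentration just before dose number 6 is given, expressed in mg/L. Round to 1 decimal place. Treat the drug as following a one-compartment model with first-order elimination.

C₀ per dose = Dose / Vd = 1710 / 235 = 7.277 mg/L
k = ln2 / t½ = 0.693147 / 8.48 = 0.08174 h⁻¹
Fraction remaining after one interval: r = e^(−kτ) = e^(−0.08174 × 17.5) = 0.2392
Before dose 6, 5 doses have been given (aged 1τ, 2τ, 3τ, 4τ, 5τ).
C_trough = C₀ × (r + r² + … + r^5) = C₀ × r(1−r^5)/(1−r)
        = 7.277 × 0.2392 × (1 − 0.0007831) / (1 − 0.2392) = 2.286 mg/L

2.3 mg/L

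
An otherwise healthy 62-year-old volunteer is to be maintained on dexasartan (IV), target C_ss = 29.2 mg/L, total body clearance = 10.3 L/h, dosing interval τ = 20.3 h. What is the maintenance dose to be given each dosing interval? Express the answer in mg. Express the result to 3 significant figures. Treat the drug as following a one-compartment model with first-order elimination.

6110 mg

At steady state, Dose/τ = Css × CL.
Dose = Css × CL × τ = 29.2 × 10.30 × 20.3 = 6105 mg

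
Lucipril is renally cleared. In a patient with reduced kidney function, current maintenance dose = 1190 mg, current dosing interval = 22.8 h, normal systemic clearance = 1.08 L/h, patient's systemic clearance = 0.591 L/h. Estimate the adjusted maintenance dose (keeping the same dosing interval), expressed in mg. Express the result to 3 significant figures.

651 mg

To keep the same average steady-state level, dosing rate must scale with clearance.
CL ratio = 0.591 / 1.08 = 0.5472
New dose (same interval) = 1190 × 0.5472 = 651.2 mg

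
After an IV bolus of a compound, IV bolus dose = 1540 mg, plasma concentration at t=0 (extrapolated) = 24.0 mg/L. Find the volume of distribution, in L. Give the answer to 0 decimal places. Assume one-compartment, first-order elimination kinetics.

Vd = Dose / C₀ = 1540 / 24.0 = 64.17 L

64 L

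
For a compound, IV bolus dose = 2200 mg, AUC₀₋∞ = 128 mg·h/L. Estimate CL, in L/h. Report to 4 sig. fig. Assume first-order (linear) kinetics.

CL = Dose / AUC = 2200 / 128 = 17.19 L/h

17.19 L/h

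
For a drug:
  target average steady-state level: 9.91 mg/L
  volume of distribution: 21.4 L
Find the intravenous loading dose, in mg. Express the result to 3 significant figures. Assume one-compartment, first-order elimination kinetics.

LD = Css × Vd = 9.91 × 21.4 = 212.1 mg

212 mg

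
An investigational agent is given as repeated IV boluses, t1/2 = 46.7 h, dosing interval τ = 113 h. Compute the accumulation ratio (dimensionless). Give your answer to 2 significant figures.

k = ln2 / t½ = 0.693147 / 46.7 = 0.01484 h⁻¹
e^(−kτ) = e^(−0.01484 × 113) = 0.1869
Accumulation ratio R = 1 / (1 − e^(−kτ)) = 1 / (1 − 0.1869) = 1.230

1.2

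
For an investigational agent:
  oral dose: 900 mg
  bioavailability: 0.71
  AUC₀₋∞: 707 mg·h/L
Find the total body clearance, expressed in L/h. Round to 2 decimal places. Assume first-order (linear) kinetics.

0.90 L/h

CL = F·Dose / AUC = 0.71 × 900 / 707 = 0.9038 L/h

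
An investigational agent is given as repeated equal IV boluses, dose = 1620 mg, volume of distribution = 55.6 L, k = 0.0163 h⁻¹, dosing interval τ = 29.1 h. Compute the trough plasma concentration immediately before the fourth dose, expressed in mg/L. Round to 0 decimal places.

36 mg/L

C₀ per dose = Dose / Vd = 1620 / 55.6 = 29.14 mg/L
Fraction remaining after one interval: r = e^(−kτ) = e^(−0.01630 × 29.1) = 0.6223
Before dose 4, 3 doses have been given (aged 1τ, 2τ, 3τ).
C_trough = C₀ × (r + r² + … + r^3) = C₀ × r(1−r^3)/(1−r)
        = 29.14 × 0.6223 × (1 − 0.2410) / (1 − 0.6223) = 36.44 mg/L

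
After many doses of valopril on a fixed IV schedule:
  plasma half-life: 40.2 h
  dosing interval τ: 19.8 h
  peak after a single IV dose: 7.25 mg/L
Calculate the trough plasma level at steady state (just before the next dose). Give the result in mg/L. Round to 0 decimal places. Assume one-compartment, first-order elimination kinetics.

18 mg/L

k = ln2 / t½ = 0.693147 / 40.2 = 0.01724 h⁻¹
e^(−kτ) = e^(−0.01724 × 19.8) = 0.7108
Accumulation ratio R = 1 / (1 − e^(−kτ)) = 1 / (1 − 0.7108) = 3.458
Steady-state trough = C₀ × R × e^(−kτ) = 7.25 × 3.458 × 0.7108 = 17.82 mg/L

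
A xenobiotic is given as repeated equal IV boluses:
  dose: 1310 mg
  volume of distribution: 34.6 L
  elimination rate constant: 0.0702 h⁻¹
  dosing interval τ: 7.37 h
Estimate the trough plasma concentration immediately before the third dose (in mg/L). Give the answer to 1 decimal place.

C₀ per dose = Dose / Vd = 1310 / 34.6 = 37.86 mg/L
Fraction remaining after one interval: r = e^(−kτ) = e^(−0.07020 × 7.37) = 0.5961
Before dose 3, 2 doses have been given (aged 1τ, 2τ).
C_trough = C₀ × (r + r²) = 37.86 × (0.5961 + 0.3553) = 36.02 mg/L

36.0 mg/L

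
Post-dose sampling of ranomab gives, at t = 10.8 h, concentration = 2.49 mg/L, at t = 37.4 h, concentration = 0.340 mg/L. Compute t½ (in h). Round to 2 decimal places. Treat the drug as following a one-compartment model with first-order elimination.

9.26 h

k = ln(C₁/C₂) / (t₂ − t₁) = ln(2.49/0.340) / (37.4 − 10.8)
  = 1.991 / 26.60 = 0.07485 h⁻¹
t½ = ln2 / k = 0.693147 / 0.07485 = 9.260 h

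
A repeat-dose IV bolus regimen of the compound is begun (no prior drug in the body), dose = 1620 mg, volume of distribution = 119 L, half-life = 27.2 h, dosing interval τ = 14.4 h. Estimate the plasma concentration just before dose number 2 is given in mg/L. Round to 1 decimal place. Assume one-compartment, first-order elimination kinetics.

C₀ per dose = Dose / Vd = 1620 / 119 = 13.61 mg/L
k = ln2 / t½ = 0.693147 / 27.2 = 0.02548 h⁻¹
Fraction remaining after one interval: r = e^(−kτ) = e^(−0.02548 × 14.4) = 0.6929
Before dose 2, 1 dose has been given (aged 1τ).
C_trough = C₀ × r = 13.61 × 0.6929 = 9.430 mg/L

9.4 mg/L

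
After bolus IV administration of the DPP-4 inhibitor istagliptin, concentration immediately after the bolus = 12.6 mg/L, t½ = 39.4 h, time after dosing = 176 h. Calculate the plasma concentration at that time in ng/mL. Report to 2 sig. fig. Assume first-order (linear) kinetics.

k = ln2 / t½ = 0.693147 / 39.4 = 0.01759 h⁻¹
C = C₀ · e^(−k·t) = 12.60 × e^(−0.01759 × 176)
  = 12.60 × 0.04524 = 0.5700 mg/L
Convert: 0.5700 mg/L × 1000 = 570.0 ng/mL

570 ng/mL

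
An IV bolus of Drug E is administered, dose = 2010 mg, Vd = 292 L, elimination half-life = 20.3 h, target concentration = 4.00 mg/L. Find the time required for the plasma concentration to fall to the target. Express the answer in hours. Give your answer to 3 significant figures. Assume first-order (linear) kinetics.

15.9 h

C₀ = Dose / Vd = 2010 / 292 = 6.884 mg/L
k = ln2 / t½ = 0.693147 / 20.3 = 0.03415 h⁻¹
t = ln(C₀ / C) / k = ln(6.884 / 4.00) / 0.03415
  = ln(1.721) / 0.03415 = 0.5429 / 0.03415 = 15.90 h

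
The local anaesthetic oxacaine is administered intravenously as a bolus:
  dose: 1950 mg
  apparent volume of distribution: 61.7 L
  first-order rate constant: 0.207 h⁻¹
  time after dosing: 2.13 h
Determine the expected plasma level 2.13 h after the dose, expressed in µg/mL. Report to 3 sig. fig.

C₀ = Dose / Vd = 1950 / 61.7 = 31.60 mg/L
C = C₀ · e^(−k·t) = 31.60 × e^(−0.2070 × 2.13)
  = 31.60 × 0.6435 = 20.33 mg/L
(20.33 mg/L = 20.33 µg/mL)

20.3 µg/mL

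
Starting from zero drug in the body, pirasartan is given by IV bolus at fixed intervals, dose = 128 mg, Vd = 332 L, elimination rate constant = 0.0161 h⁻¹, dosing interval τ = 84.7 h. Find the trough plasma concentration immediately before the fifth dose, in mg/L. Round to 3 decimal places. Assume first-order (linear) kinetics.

0.132 mg/L

C₀ per dose = Dose / Vd = 128 / 332 = 0.3855 mg/L
Fraction remaining after one interval: r = e^(−kτ) = e^(−0.01610 × 84.7) = 0.2557
Before dose 5, 4 doses have been given (aged 1τ, 2τ, 3τ, 4τ).
C_trough = C₀ × (r + r² + … + r^4) = C₀ × r(1−r^4)/(1−r)
        = 0.3855 × 0.2557 × (1 − 0.004275) / (1 − 0.2557) = 0.1319 mg/L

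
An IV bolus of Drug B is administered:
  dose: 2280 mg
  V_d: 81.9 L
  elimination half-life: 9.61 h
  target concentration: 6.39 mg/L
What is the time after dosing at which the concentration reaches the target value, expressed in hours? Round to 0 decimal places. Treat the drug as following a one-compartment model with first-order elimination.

C₀ = Dose / Vd = 2280 / 81.9 = 27.84 mg/L
k = ln2 / t½ = 0.693147 / 9.61 = 0.07213 h⁻¹
t = ln(C₀ / C) / k = ln(27.84 / 6.39) / 0.07213
  = ln(4.357) / 0.07213 = 1.472 / 0.07213 = 20.41 h

20 h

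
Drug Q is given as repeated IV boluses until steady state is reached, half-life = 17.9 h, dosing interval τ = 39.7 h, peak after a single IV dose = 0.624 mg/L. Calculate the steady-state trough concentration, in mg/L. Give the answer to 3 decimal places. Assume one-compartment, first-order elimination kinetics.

k = ln2 / t½ = 0.693147 / 17.9 = 0.03872 h⁻¹
e^(−kτ) = e^(−0.03872 × 39.7) = 0.2150
Accumulation ratio R = 1 / (1 − e^(−kτ)) = 1 / (1 − 0.2150) = 1.274
Steady-state trough = C₀ × R × e^(−kτ) = 0.624 × 1.274 × 0.2150 = 0.1709 mg/L

0.171 mg/L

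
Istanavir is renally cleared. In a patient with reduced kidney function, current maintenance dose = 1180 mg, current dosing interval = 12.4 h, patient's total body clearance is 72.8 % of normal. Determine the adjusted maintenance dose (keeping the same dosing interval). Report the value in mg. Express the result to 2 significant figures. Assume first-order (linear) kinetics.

860 mg

To keep the same average steady-state level, dosing rate must scale with clearance.
CL ratio = 72.8 / 100 = 0.7280
New dose (same interval) = 1180 × 0.7280 = 859.0 mg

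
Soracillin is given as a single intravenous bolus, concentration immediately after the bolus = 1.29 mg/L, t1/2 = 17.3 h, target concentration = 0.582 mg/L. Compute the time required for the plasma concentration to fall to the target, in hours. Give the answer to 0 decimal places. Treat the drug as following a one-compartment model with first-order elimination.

k = ln2 / t½ = 0.693147 / 17.3 = 0.04007 h⁻¹
t = ln(C₀ / C) / k = ln(1.290 / 0.582) / 0.04007
  = ln(2.216) / 0.04007 = 0.7957 / 0.04007 = 19.86 h

20 h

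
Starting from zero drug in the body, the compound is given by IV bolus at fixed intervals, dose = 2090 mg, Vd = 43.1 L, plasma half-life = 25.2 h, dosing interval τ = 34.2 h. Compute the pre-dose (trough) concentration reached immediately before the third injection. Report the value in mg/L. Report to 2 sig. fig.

26 mg/L

C₀ per dose = Dose / Vd = 2090 / 43.1 = 48.49 mg/L
k = ln2 / t½ = 0.693147 / 25.2 = 0.02751 h⁻¹
Fraction remaining after one interval: r = e^(−kτ) = e^(−0.02751 × 34.2) = 0.3903
Before dose 3, 2 doses have been given (aged 1τ, 2τ).
C_trough = C₀ × (r + r²) = 48.49 × (0.3903 + 0.1523) = 26.31 mg/L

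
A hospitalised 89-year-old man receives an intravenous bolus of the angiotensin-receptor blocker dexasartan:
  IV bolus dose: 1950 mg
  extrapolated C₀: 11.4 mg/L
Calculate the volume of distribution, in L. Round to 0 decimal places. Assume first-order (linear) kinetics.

171 L

Vd = Dose / C₀ = 1950 / 11.4 = 171.1 L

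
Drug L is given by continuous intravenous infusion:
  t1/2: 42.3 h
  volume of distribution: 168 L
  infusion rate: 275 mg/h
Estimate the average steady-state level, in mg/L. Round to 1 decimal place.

k = ln2 / t½ = 0.693147 / 42.3 = 0.01639 h⁻¹
CL = k × Vd = 0.01639 × 168 = 2.754 L/h
At steady state Css = R₀ / CL = 275 / 2.754 = 99.85 mg/L

99.9 mg/L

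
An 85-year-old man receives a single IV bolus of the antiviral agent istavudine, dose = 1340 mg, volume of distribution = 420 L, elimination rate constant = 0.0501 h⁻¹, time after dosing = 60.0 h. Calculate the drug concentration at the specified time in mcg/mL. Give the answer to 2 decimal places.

0.16 mcg/mL

C₀ = Dose / Vd = 1340 / 420 = 3.190 mg/L
C = C₀ · e^(−k·t) = 3.190 × e^(−0.05010 × 60.0)
  = 3.190 × 0.04949 = 0.1579 mg/L
(0.1579 mg/L = 0.1579 mcg/mL)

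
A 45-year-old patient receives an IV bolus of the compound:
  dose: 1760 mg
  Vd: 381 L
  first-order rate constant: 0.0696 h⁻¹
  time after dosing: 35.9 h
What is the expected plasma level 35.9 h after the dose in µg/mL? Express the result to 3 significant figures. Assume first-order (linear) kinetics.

0.380 µg/mL

C₀ = Dose / Vd = 1760 / 381 = 4.619 mg/L
C = C₀ · e^(−k·t) = 4.619 × e^(−0.06960 × 35.9)
  = 4.619 × 0.08220 = 0.3797 mg/L
(0.3797 mg/L = 0.3797 µg/mL)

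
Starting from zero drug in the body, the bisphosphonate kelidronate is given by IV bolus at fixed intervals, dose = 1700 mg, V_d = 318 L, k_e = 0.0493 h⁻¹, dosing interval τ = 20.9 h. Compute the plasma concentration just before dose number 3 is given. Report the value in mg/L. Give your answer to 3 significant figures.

2.59 mg/L

C₀ per dose = Dose / Vd = 1700 / 318 = 5.346 mg/L
Fraction remaining after one interval: r = e^(−kτ) = e^(−0.04930 × 20.9) = 0.3569
Before dose 3, 2 doses have been given (aged 1τ, 2τ).
C_trough = C₀ × (r + r²) = 5.346 × (0.3569 + 0.1274) = 2.589 mg/L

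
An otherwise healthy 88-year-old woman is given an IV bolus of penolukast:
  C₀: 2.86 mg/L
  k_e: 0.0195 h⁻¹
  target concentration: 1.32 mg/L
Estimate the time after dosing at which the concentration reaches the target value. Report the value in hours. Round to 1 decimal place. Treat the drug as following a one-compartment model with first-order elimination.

39.7 h

t = ln(C₀ / C) / k = ln(2.860 / 1.32) / 0.01950
  = ln(2.167) / 0.01950 = 0.7733 / 0.01950 = 39.66 h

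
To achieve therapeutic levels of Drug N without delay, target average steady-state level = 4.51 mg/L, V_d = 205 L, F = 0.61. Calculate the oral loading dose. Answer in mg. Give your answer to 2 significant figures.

1500 mg

LD = Css × Vd / F = 4.51 × 205 / 0.61 = 1516 mg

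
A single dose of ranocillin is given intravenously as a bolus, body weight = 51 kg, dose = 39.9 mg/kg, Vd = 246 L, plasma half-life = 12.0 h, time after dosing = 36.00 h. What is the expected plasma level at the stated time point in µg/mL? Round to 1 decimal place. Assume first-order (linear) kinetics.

1.0 µg/mL

Total dose = 39.9 × 51 = 2035 mg
C₀ = Dose / Vd = 2035 / 246 = 8.272 mg/L
k = ln2 / t½ = 0.693147 / 12.0 = 0.05776 h⁻¹
t / t½ = 36.00 / 12.0 = 3 half-lives
C = C₀ × (1/2)^3 = 8.272 × 0.1250 = 1.034 mg/L
(1.034 mg/L = 1.034 µg/mL)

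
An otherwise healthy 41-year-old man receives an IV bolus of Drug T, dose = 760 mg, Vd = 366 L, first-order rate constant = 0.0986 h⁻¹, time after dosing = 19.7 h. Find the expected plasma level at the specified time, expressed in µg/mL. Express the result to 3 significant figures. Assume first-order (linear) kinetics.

C₀ = Dose / Vd = 760.0 / 366 = 2.077 mg/L
C = C₀ · e^(−k·t) = 2.077 × e^(−0.09860 × 19.7)
  = 2.077 × 0.1434 = 0.2978 mg/L
(0.2978 mg/L = 0.2978 µg/mL)

0.298 µg/mL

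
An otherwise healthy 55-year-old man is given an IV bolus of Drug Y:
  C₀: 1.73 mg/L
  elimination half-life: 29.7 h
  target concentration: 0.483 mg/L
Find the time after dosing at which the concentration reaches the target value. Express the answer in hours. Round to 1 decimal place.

k = ln2 / t½ = 0.693147 / 29.7 = 0.02334 h⁻¹
t = ln(C₀ / C) / k = ln(1.730 / 0.483) / 0.02334
  = ln(3.582) / 0.02334 = 1.276 / 0.02334 = 54.67 h

54.7 h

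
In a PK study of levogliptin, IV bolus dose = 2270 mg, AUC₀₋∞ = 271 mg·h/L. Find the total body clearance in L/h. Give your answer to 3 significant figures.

CL = Dose / AUC = 2270 / 271 = 8.376 L/h

8.38 L/h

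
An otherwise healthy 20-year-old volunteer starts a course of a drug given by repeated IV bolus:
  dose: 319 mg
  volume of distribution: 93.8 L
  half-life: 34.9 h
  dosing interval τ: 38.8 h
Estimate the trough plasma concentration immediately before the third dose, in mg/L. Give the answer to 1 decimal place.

C₀ per dose = Dose / Vd = 319 / 93.8 = 3.401 mg/L
k = ln2 / t½ = 0.693147 / 34.9 = 0.01986 h⁻¹
Fraction remaining after one interval: r = e^(−kτ) = e^(−0.01986 × 38.8) = 0.4628
Before dose 3, 2 doses have been given (aged 1τ, 2τ).
C_trough = C₀ × (r + r²) = 3.401 × (0.4628 + 0.2142) = 2.302 mg/L

2.3 mg/L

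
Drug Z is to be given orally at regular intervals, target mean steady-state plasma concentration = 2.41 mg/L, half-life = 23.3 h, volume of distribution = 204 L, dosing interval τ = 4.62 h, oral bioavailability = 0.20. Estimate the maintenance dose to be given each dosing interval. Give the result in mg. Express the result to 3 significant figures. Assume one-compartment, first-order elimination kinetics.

338 mg

k = ln2 / t½ = 0.693147 / 23.3 = 0.02975 h⁻¹
CL = k × Vd = 0.02975 × 204 = 6.069 L/h
At steady state, F × (Dose/τ) = Css × CL.
Dose = Css × CL × τ / F = 2.41 × 6.069 × 4.62 / 0.20 = 337.9 mg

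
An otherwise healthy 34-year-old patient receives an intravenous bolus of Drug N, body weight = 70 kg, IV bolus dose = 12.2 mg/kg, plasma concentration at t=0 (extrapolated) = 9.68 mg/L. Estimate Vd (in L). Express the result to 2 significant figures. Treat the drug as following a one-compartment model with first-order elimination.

Dose = 12.2 × 70 = 854.0 mg
Vd = Dose / C₀ = 854.0 / 9.68 = 88.22 L

88 L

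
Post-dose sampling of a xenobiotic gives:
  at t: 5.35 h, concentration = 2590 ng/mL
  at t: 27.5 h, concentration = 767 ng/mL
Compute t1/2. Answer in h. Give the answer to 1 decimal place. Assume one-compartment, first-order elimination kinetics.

k = ln(C₁/C₂) / (t₂ − t₁) = ln(2590/767) / (27.5 − 5.35)
  = 1.217 / 22.15 = 0.05494 h⁻¹
t½ = ln2 / k = 0.693147 / 0.05494 = 12.62 h

12.6 h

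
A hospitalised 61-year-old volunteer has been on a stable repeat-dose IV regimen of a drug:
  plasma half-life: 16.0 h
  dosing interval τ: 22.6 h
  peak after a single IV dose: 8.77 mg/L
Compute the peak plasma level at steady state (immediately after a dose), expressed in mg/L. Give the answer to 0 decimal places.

14 mg/L

k = ln2 / t½ = 0.693147 / 16.0 = 0.04332 h⁻¹
e^(−kτ) = e^(−0.04332 × 22.6) = 0.3757
Accumulation ratio R = 1 / (1 − e^(−kτ)) = 1 / (1 − 0.3757) = 1.602
Steady-state peak = C₀ × R = 8.77 × 1.602 = 14.05 mg/L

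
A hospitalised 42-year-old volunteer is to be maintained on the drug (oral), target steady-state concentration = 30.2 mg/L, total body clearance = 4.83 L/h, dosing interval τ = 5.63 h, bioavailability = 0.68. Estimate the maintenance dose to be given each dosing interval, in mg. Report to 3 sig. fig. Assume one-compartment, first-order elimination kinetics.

At steady state, F × (Dose/τ) = Css × CL.
Dose = Css × CL × τ / F = 30.2 × 4.830 × 5.63 / 0.68 = 1208 mg

1210 mg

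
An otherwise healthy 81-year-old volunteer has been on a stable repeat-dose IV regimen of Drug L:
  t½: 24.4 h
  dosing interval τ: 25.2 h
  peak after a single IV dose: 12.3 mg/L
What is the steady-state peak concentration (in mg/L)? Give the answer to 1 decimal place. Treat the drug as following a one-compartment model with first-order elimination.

k = ln2 / t½ = 0.693147 / 24.4 = 0.02841 h⁻¹
e^(−kτ) = e^(−0.02841 × 25.2) = 0.4887
Accumulation ratio R = 1 / (1 − e^(−kτ)) = 1 / (1 − 0.4887) = 1.956
Steady-state peak = C₀ × R = 12.3 × 1.956 = 24.06 mg/L

24.1 mg/L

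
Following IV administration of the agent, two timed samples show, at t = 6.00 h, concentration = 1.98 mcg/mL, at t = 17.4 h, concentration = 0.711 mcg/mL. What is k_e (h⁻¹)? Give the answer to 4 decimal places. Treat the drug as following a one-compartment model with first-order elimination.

k = ln(C₁/C₂) / (t₂ − t₁) = ln(1.98/0.711) / (17.4 − 6.00)
  = 1.024 / 11.40 = 0.08982 h⁻¹

0.0898 h⁻¹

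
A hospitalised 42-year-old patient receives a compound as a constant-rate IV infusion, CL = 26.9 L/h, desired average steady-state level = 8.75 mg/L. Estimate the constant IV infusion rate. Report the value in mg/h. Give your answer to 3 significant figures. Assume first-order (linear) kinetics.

At steady state, infusion rate R₀ = Css × CL = 8.75 × 26.90 = 235.4 mg/h

235 mg/h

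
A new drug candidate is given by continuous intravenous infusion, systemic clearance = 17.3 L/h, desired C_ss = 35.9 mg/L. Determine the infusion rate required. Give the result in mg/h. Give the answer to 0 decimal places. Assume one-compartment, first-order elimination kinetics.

At steady state, infusion rate R₀ = Css × CL = 35.9 × 17.30 = 621.1 mg/h

621 mg/h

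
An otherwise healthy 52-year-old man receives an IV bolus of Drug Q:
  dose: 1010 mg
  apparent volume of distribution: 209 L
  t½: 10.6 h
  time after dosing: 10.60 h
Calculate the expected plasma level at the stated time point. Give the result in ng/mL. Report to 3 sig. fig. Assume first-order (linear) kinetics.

C₀ = Dose / Vd = 1010 / 209 = 4.833 mg/L
k = ln2 / t½ = 0.693147 / 10.6 = 0.06539 h⁻¹
t / t½ = 10.60 / 10.6 = 1 half-lives
C = C₀ × (1/2)^1 = 4.833 × 0.5000 = 2.417 mg/L
Convert: 2.417 mg/L × 1000 = 2417 ng/mL

2420 ng/mL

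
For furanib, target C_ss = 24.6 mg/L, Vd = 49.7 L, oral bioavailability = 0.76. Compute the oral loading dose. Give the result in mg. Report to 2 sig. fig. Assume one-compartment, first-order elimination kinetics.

LD = Css × Vd / F = 24.6 × 49.7 / 0.76 = 1609 mg

1600 mg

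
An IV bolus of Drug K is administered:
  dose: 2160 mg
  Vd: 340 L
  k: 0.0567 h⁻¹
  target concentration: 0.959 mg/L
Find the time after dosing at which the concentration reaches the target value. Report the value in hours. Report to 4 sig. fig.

C₀ = Dose / Vd = 2160 / 340 = 6.353 mg/L
t = ln(C₀ / C) / k = ln(6.353 / 0.959) / 0.05670
  = ln(6.625) / 0.05670 = 1.891 / 0.05670 = 33.35 h

33.35 h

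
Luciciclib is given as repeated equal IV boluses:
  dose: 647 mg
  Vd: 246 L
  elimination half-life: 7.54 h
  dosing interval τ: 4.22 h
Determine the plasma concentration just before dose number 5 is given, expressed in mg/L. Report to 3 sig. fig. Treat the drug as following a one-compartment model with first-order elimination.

4.37 mg/L

C₀ per dose = Dose / Vd = 647 / 246 = 2.630 mg/L
k = ln2 / t½ = 0.693147 / 7.54 = 0.09193 h⁻¹
Fraction remaining after one interval: r = e^(−kτ) = e^(−0.09193 × 4.22) = 0.6784
Before dose 5, 4 doses have been given (aged 1τ, 2τ, 3τ, 4τ).
C_trough = C₀ × (r + r² + … + r^4) = C₀ × r(1−r^4)/(1−r)
        = 2.630 × 0.6784 × (1 − 0.2118) / (1 − 0.6784) = 4.373 mg/L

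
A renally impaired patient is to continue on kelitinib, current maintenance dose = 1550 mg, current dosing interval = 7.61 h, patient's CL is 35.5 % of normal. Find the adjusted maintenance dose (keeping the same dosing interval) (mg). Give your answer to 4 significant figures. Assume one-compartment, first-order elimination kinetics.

To keep the same average steady-state level, dosing rate must scale with clearance.
CL ratio = 35.5 / 100 = 0.3550
New dose (same interval) = 1550 × 0.3550 = 550.3 mg

550.3 mg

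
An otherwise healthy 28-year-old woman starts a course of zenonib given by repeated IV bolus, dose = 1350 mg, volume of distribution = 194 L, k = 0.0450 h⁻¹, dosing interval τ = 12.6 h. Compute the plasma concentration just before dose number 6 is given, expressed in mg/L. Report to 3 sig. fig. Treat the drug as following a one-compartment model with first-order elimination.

C₀ per dose = Dose / Vd = 1350 / 194 = 6.959 mg/L
Fraction remaining after one interval: r = e^(−kτ) = e^(−0.04500 × 12.6) = 0.5672
Before dose 6, 5 doses have been given (aged 1τ, 2τ, 3τ, 4τ, 5τ).
C_trough = C₀ × (r + r² + … + r^5) = C₀ × r(1−r^5)/(1−r)
        = 6.959 × 0.5672 × (1 − 0.05871) / (1 − 0.5672) = 8.585 mg/L

8.59 mg/L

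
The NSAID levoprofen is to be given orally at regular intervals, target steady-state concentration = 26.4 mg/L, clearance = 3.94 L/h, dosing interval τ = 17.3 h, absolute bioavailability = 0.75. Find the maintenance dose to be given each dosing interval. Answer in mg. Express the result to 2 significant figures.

2400 mg

At steady state, F × (Dose/τ) = Css × CL.
Dose = Css × CL × τ / F = 26.4 × 3.940 × 17.3 / 0.75 = 2399 mg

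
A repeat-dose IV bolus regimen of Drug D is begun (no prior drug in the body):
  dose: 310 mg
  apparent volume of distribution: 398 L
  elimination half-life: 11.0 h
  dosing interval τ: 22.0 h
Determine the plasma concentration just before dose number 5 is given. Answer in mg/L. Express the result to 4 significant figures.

0.2586 mg/L

C₀ per dose = Dose / Vd = 310 / 398 = 0.7789 mg/L
k = ln2 / t½ = 0.693147 / 11.0 = 0.06301 h⁻¹
Fraction remaining after one interval: r = e^(−kτ) = e^(−0.06301 × 22.0) = 0.2500
Before dose 5, 4 doses have been given (aged 1τ, 2τ, 3τ, 4τ).
C_trough = C₀ × (r + r² + … + r^4) = C₀ × r(1−r^4)/(1−r)
        = 0.7789 × 0.2500 × (1 − 0.003906) / (1 − 0.2500) = 0.2586 mg/L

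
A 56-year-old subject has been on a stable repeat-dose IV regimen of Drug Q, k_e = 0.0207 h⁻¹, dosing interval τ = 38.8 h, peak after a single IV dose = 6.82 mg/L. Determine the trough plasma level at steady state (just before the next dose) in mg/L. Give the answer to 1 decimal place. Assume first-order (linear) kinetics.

5.5 mg/L

e^(−kτ) = e^(−0.02070 × 38.8) = 0.4479
Accumulation ratio R = 1 / (1 − e^(−kτ)) = 1 / (1 − 0.4479) = 1.811
Steady-state trough = C₀ × R × e^(−kτ) = 6.82 × 1.811 × 0.4479 = 5.532 mg/L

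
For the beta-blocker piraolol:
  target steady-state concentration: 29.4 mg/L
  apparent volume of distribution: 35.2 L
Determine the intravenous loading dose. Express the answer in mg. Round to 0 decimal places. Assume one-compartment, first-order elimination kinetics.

1035 mg

LD = Css × Vd = 29.4 × 35.2 = 1035 mg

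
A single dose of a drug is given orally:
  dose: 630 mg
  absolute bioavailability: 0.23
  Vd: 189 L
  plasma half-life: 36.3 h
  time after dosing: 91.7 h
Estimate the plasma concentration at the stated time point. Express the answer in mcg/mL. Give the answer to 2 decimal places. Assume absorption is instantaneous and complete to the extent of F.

0.13 mcg/mL

Amount reaching circulation = F × Dose = 0.23 × 630.0 = 144.9 mg
C₀ = F·Dose / Vd = 144.9 / 189 = 0.7667 mg/L
k = ln2 / t½ = 0.693147 / 36.3 = 0.01909 h⁻¹
C = C₀ · e^(−k·t) = 0.7667 × e^(−0.01909 × 91.7)
  = 0.7667 × 0.1737 = 0.1332 mg/L
(0.1332 mg/L = 0.1332 mcg/mL)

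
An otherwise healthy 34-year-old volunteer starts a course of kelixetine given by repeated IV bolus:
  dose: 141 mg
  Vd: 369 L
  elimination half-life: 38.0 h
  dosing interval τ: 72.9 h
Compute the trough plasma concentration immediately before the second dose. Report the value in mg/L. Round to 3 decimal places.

C₀ per dose = Dose / Vd = 141 / 369 = 0.3821 mg/L
k = ln2 / t½ = 0.693147 / 38.0 = 0.01824 h⁻¹
Fraction remaining after one interval: r = e^(−kτ) = e^(−0.01824 × 72.9) = 0.2646
Before dose 2, 1 dose has been given (aged 1τ).
C_trough = C₀ × r = 0.3821 × 0.2646 = 0.1011 mg/L

0.101 mg/L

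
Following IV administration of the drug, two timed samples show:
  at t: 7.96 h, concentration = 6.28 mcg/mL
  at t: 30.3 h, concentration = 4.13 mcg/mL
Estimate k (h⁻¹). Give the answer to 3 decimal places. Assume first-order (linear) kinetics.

k = ln(C₁/C₂) / (t₂ − t₁) = ln(6.28/4.13) / (30.3 − 7.96)
  = 0.4191 / 22.34 = 0.01876 h⁻¹

0.019 h⁻¹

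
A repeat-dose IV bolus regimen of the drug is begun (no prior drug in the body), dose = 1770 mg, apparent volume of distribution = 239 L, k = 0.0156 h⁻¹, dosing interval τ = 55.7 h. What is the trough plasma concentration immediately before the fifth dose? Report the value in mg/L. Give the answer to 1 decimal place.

5.2 mg/L

C₀ per dose = Dose / Vd = 1770 / 239 = 7.406 mg/L
Fraction remaining after one interval: r = e^(−kτ) = e^(−0.01560 × 55.7) = 0.4194
Before dose 5, 4 doses have been given (aged 1τ, 2τ, 3τ, 4τ).
C_trough = C₀ × (r + r² + … + r^4) = C₀ × r(1−r^4)/(1−r)
        = 7.406 × 0.4194 × (1 − 0.03094) / (1 − 0.4194) = 5.184 mg/L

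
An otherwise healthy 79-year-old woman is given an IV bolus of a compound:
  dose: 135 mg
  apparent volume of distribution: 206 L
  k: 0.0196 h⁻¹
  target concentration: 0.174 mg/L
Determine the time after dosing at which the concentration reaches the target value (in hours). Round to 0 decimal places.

C₀ = Dose / Vd = 135.0 / 206 = 0.6553 mg/L
t = ln(C₀ / C) / k = ln(0.6553 / 0.174) / 0.01960
  = ln(3.766) / 0.01960 = 1.326 / 0.01960 = 67.65 h

68 h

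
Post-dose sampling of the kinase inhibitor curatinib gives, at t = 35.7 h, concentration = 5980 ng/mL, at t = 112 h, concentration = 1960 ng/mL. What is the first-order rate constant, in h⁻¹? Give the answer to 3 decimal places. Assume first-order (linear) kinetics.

k = ln(C₁/C₂) / (t₂ − t₁) = ln(5980/1960) / (112 − 35.7)
  = 1.115 / 76.30 = 0.01461 h⁻¹

0.015 h⁻¹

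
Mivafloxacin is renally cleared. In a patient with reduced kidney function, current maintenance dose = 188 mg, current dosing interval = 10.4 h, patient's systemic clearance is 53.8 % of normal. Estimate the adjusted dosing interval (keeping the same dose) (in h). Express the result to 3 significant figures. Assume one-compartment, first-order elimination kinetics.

19.3 h

To keep the same average steady-state level, dosing rate must scale with clearance.
CL ratio = 53.8 / 100 = 0.5380
New interval (same dose) = 10.4 / 0.5380 = 19.33 h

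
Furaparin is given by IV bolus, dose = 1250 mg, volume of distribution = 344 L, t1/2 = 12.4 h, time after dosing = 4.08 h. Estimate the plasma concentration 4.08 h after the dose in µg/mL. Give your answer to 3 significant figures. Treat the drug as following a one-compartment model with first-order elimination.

C₀ = Dose / Vd = 1250 / 344 = 3.634 mg/L
k = ln2 / t½ = 0.693147 / 12.4 = 0.05590 h⁻¹
C = C₀ · e^(−k·t) = 3.634 × e^(−0.05590 × 4.08)
  = 3.634 × 0.7961 = 2.893 mg/L
(2.893 mg/L = 2.893 µg/mL)

2.89 µg/mL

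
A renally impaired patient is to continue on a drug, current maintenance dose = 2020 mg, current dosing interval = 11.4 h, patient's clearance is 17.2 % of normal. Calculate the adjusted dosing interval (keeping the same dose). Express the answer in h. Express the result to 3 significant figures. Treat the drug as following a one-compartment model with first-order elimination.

To keep the same average steady-state level, dosing rate must scale with clearance.
CL ratio = 17.2 / 100 = 0.1720
New interval (same dose) = 11.4 / 0.1720 = 66.28 h

66.3 h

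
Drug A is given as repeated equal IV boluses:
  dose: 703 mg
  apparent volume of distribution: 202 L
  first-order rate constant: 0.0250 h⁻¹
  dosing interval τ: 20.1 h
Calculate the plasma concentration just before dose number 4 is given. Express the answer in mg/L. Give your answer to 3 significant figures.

4.15 mg/L

C₀ per dose = Dose / Vd = 703 / 202 = 3.480 mg/L
Fraction remaining after one interval: r = e^(−kτ) = e^(−0.02500 × 20.1) = 0.6050
Before dose 4, 3 doses have been given (aged 1τ, 2τ, 3τ).
C_trough = C₀ × (r + r² + … + r^3) = C₀ × r(1−r^3)/(1−r)
        = 3.480 × 0.6050 × (1 − 0.2214) / (1 − 0.6050) = 4.150 mg/L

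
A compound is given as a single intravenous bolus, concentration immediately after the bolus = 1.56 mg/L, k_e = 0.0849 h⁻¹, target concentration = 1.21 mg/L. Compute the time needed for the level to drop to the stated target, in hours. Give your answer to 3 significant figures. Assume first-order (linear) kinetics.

t = ln(C₀ / C) / k = ln(1.560 / 1.21) / 0.08490
  = ln(1.289) / 0.08490 = 0.2539 / 0.08490 = 2.991 h

2.99 h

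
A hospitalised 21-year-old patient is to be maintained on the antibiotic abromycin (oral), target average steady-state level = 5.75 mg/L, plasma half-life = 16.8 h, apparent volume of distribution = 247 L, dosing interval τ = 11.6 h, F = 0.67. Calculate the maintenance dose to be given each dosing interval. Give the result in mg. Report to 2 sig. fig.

k = ln2 / t½ = 0.693147 / 16.8 = 0.04126 h⁻¹
CL = k × Vd = 0.04126 × 247 = 10.19 L/h
At steady state, F × (Dose/τ) = Css × CL.
Dose = Css × CL × τ / F = 5.75 × 10.19 × 11.6 / 0.67 = 1014 mg

1000 mg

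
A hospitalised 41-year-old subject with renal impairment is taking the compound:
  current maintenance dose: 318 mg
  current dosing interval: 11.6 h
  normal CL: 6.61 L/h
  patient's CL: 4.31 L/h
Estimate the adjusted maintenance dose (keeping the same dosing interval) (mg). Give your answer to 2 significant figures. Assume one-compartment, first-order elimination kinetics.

To keep the same average steady-state level, dosing rate must scale with clearance.
CL ratio = 4.31 / 6.61 = 0.6520
New dose (same interval) = 318 × 0.6520 = 207.3 mg

210 mg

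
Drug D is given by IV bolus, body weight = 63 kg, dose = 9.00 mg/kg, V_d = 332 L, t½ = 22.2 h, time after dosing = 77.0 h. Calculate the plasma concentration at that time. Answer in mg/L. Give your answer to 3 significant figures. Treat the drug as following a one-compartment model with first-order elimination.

0.154 mg/L

Total dose = 9.00 × 63 = 567.0 mg
C₀ = Dose / Vd = 567.0 / 332 = 1.708 mg/L
k = ln2 / t½ = 0.693147 / 22.2 = 0.03122 h⁻¹
C = C₀ · e^(−k·t) = 1.708 × e^(−0.03122 × 77.0)
  = 1.708 × 0.09036 = 0.1543 mg/L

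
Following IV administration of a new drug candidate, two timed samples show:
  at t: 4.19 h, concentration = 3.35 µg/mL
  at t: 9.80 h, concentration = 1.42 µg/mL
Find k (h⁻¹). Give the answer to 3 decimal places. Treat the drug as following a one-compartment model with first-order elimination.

k = ln(C₁/C₂) / (t₂ − t₁) = ln(3.35/1.42) / (9.80 − 4.19)
  = 0.8583 / 5.610 = 0.1530 h⁻¹

0.153 h⁻¹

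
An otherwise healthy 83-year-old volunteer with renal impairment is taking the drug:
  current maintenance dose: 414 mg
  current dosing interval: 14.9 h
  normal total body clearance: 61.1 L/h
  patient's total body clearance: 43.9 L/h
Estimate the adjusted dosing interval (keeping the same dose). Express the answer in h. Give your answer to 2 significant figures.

To keep the same average steady-state level, dosing rate must scale with clearance.
CL ratio = 43.9 / 61.1 = 0.7185
New interval (same dose) = 14.9 / 0.7185 = 20.74 h

21 h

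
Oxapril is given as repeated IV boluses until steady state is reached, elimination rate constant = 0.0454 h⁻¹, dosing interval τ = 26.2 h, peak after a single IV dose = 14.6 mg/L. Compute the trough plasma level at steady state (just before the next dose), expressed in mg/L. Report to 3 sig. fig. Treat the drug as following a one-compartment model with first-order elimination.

e^(−kτ) = e^(−0.04540 × 26.2) = 0.3044
Accumulation ratio R = 1 / (1 − e^(−kτ)) = 1 / (1 − 0.3044) = 1.438
Steady-state trough = C₀ × R × e^(−kτ) = 14.6 × 1.438 × 0.3044 = 6.391 mg/L

6.39 mg/L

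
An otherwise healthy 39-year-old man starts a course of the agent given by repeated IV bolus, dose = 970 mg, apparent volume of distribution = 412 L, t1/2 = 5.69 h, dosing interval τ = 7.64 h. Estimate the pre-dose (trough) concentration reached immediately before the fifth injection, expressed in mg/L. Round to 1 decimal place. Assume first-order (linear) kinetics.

C₀ per dose = Dose / Vd = 970 / 412 = 2.354 mg/L
k = ln2 / t½ = 0.693147 / 5.69 = 0.1218 h⁻¹
Fraction remaining after one interval: r = e^(−kτ) = e^(−0.1218 × 7.64) = 0.3943
Before dose 5, 4 doses have been given (aged 1τ, 2τ, 3τ, 4τ).
C_trough = C₀ × (r + r² + … + r^4) = C₀ × r(1−r^4)/(1−r)
        = 2.354 × 0.3943 × (1 − 0.02417) / (1 − 0.3943) = 1.495 mg/L

1.5 mg/L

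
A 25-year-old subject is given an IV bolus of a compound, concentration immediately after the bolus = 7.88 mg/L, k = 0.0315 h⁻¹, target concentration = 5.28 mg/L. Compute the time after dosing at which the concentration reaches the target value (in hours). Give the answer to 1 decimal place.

12.7 h

t = ln(C₀ / C) / k = ln(7.880 / 5.28) / 0.03150
  = ln(1.492) / 0.03150 = 0.4001 / 0.03150 = 12.70 h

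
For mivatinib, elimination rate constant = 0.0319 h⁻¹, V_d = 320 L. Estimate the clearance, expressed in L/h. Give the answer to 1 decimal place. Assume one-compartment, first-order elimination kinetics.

CL = k × Vd = 0.0319 × 320 = 10.21 L/h

10.2 L/h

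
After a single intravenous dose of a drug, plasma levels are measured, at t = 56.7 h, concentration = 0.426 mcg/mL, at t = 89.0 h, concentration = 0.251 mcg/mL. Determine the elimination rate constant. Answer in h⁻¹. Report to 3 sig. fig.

0.0164 h⁻¹

k = ln(C₁/C₂) / (t₂ − t₁) = ln(0.426/0.251) / (89.0 − 56.7)
  = 0.5290 / 32.30 = 0.01638 h⁻¹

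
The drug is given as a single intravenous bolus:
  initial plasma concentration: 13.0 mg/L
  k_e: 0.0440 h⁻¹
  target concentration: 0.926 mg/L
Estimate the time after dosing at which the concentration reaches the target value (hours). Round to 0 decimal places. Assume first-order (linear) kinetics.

60 h

t = ln(C₀ / C) / k = ln(13.00 / 0.926) / 0.04400
  = ln(14.04) / 0.04400 = 2.642 / 0.04400 = 60.05 h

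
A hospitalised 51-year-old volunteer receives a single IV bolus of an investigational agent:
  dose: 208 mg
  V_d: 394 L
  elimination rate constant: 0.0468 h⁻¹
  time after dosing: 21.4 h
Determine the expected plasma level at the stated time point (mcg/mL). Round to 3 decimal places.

0.194 mcg/mL

C₀ = Dose / Vd = 208.0 / 394 = 0.5279 mg/L
C = C₀ · e^(−k·t) = 0.5279 × e^(−0.04680 × 21.4)
  = 0.5279 × 0.3673 = 0.1939 mg/L
(0.1939 mg/L = 0.1939 mcg/mL)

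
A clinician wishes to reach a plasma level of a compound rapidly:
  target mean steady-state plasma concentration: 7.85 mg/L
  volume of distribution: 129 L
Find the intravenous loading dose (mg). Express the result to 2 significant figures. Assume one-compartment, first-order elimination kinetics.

LD = Css × Vd = 7.85 × 129 = 1013 mg

1000 mg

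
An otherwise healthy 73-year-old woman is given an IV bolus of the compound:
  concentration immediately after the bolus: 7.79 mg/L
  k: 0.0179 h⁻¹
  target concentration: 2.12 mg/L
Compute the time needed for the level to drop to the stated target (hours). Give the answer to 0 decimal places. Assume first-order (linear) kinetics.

73 h

t = ln(C₀ / C) / k = ln(7.790 / 2.12) / 0.01790
  = ln(3.675) / 0.01790 = 1.302 / 0.01790 = 72.74 h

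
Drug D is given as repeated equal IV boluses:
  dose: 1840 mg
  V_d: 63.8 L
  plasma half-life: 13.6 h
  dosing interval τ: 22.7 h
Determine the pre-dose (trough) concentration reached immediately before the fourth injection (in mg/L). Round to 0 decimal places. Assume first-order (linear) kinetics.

C₀ per dose = Dose / Vd = 1840 / 63.8 = 28.84 mg/L
k = ln2 / t½ = 0.693147 / 13.6 = 0.05097 h⁻¹
Fraction remaining after one interval: r = e^(−kτ) = e^(−0.05097 × 22.7) = 0.3144
Before dose 4, 3 doses have been given (aged 1τ, 2τ, 3τ).
C_trough = C₀ × (r + r² + … + r^3) = C₀ × r(1−r^3)/(1−r)
        = 28.84 × 0.3144 × (1 − 0.03108) / (1 − 0.3144) = 12.81 mg/L

13 mg/L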